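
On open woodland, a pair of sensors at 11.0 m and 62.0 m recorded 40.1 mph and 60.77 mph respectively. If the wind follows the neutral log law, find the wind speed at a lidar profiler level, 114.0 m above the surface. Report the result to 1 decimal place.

68.1 mph

Log law: V ∝ ln(z/z₀). From the pair, with r = V₁/V₂ = 0.65987,
ln z₀ = (ln z₁ − r·ln z₂)/(1 − r) = (2.3979 − 0.65987×4.1271)/0.34013 = -0.9568 → z₀ = 0.3841 m
V₃ = V₁ · ln(z₃/z₀)/ln(z₁/z₀) = 40.1 × 5.6930/3.3547 = 68.0503 mph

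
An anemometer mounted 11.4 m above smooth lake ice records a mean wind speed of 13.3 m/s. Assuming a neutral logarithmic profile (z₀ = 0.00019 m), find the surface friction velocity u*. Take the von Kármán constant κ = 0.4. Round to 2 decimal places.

Log law: V(z) = (u*/κ) · ln(z/z₀) ⇒ u* = κ · V / ln(z/z₀)
u* = 0.4 × 13.3 / ln(11.4/0.00019) = 0.4 × 13.3 / 11.0021
   = 5.3200 / 11.0021 = 0.4835 m/s

u* ≈ 0.48 m/s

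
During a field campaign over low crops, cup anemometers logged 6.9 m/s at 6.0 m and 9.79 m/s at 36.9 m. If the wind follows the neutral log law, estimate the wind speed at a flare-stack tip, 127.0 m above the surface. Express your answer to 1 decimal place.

Log law: V ∝ ln(z/z₀). From the pair, with r = V₁/V₂ = 0.70480,
ln z₀ = (ln z₁ − r·ln z₂)/(1 − r) = (1.7918 − 0.70480×3.6082)/0.29520 = -2.5451 → z₀ = 0.07847 m
V₃ = V₁ · ln(z₃/z₀)/ln(z₁/z₀) = 6.9 × 7.3893/4.3369 = 11.7565 m/s

11.8 m/s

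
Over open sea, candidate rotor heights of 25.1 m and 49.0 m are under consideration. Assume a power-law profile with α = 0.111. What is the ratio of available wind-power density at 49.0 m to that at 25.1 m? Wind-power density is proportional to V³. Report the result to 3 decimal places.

1.250

Speed ratio: V_B/V_A = (z_B/z_A)^α = (49.0/25.1)^0.111 = (1.9522)^0.111 = 1.07708
Power-density ratio: P_B/P_A = (V_B/V_A)³ = (1.07708)³ = 1.24952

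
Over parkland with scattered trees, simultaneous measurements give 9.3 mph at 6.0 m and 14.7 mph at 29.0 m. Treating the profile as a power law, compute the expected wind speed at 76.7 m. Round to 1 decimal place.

19.5 mph

First find α: α = ln(V₂/V₁)/ln(z₂/z₁) = ln(14.7/9.3)/ln(29.0/6.0) = 0.45783/1.57554 = 0.2906
Extrapolate from 29.0 m to 76.7 m: V₃ = 14.7 × (76.7/29.0)^0.2906 = 14.7 × 1.3266 = 19.5012 mph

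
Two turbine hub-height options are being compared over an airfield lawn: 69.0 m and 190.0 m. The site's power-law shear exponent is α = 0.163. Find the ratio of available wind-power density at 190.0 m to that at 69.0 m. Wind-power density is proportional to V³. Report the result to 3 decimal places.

Speed ratio: V_B/V_A = (z_B/z_A)^α = (190.0/69.0)^0.163 = (2.7536)^0.163 = 1.17952
Power-density ratio: P_B/P_A = (V_B/V_A)³ = (1.17952)³ = 1.64102

1.641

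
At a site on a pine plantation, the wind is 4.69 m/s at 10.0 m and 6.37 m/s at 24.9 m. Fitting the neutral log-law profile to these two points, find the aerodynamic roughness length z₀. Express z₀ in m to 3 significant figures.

z₀ ≈ 0.783 m

Log law: V(z) ∝ ln(z/z₀). With r = V₁/V₂ = 4.69/6.37 = 0.73626,
r · ln(z₂/z₀) = ln(z₁/z₀) ⇒ ln z₀ = (ln z₁ − r·ln z₂)/(1 − r)
ln z₀ = (2.30259 − 0.73626×3.21487) / 0.26374 = -0.2442
z₀ = exp(-0.2442) = 0.7833 m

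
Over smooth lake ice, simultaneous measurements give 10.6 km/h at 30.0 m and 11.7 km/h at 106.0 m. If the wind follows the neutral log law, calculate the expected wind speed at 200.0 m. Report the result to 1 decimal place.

12.3 km/h

Log law: V ∝ ln(z/z₀). From the pair, with r = V₁/V₂ = 0.90598,
ln z₀ = (ln z₁ − r·ln z₂)/(1 − r) = (3.4012 − 0.90598×4.6634)/0.09402 = -8.7622 → z₀ = 0.0001565 m
V₃ = V₁ · ln(z₃/z₀)/ln(z₁/z₀) = 10.6 × 14.0605/12.1634 = 12.2533 km/h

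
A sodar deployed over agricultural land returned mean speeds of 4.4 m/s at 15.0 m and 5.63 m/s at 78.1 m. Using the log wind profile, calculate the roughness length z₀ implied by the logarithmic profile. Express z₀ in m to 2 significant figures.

Log law: V(z) ∝ ln(z/z₀). With r = V₁/V₂ = 4.4/5.63 = 0.78153,
r · ln(z₂/z₀) = ln(z₁/z₀) ⇒ ln z₀ = (ln z₁ − r·ln z₂)/(1 − r)
ln z₀ = (2.70805 − 0.78153×4.35799) / 0.21847 = -3.1942
z₀ = exp(-3.1942) = 0.04100 m

z₀ ≈ 0.041 m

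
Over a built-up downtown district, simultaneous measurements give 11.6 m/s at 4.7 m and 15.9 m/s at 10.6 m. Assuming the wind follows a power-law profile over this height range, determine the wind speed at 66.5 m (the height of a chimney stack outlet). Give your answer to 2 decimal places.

First find α: α = ln(V₂/V₁)/ln(z₂/z₁) = ln(15.9/11.6)/ln(10.6/4.7) = 0.31531/0.81329 = 0.3877
Extrapolate from 10.6 m to 66.5 m: V₃ = 15.9 × (66.5/10.6)^0.3877 = 15.9 × 2.0380 = 32.4037 m/s

32.40 m/s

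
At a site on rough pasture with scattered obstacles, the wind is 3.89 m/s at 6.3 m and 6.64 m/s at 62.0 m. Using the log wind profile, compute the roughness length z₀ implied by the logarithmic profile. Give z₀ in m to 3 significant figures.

z₀ ≈ 0.248 m

Log law: V(z) ∝ ln(z/z₀). With r = V₁/V₂ = 3.89/6.64 = 0.58584,
r · ln(z₂/z₀) = ln(z₁/z₀) ⇒ ln z₀ = (ln z₁ − r·ln z₂)/(1 − r)
ln z₀ = (1.84055 − 0.58584×4.12713) / 0.41416 = -1.3939
z₀ = exp(-1.3939) = 0.2481 m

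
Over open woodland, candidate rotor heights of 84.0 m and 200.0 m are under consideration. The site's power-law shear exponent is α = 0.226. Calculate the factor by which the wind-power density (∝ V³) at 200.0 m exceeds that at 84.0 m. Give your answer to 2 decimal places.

1.80

Speed ratio: V_B/V_A = (z_B/z_A)^α = (200.0/84.0)^0.226 = (2.3810)^0.226 = 1.21659
Power-density ratio: P_B/P_A = (V_B/V_A)³ = (1.21659)³ = 1.80068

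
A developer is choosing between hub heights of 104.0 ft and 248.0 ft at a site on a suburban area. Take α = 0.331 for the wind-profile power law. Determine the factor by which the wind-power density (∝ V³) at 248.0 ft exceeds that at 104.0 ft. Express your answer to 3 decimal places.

2.370

Speed ratio: V_B/V_A = (z_B/z_A)^α = (248.0/104.0)^0.331 = (2.3846)^0.331 = 1.33329
Power-density ratio: P_B/P_A = (V_B/V_A)³ = (1.33329)³ = 2.37015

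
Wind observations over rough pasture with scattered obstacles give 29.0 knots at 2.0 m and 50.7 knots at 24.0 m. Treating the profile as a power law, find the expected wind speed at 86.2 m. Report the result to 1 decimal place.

First find α: α = ln(V₂/V₁)/ln(z₂/z₁) = ln(50.7/29.0)/ln(24.0/2.0) = 0.55863/2.48491 = 0.2248
Extrapolate from 24.0 m to 86.2 m: V₃ = 50.7 × (86.2/24.0)^0.2248 = 50.7 × 1.3330 = 67.5840 knots

67.6 knots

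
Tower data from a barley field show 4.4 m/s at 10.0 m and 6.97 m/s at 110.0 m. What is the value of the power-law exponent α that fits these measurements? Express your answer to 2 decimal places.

Power law: V₂/V₁ = (z₂/z₁)^α ⇒ α = ln(V₂/V₁) / ln(z₂/z₁)
α = ln(6.97/4.4) / ln(110.0/10.0) = ln(1.5841) / ln(11.0000)
  = 0.46001 / 2.39790 = 0.19184

α ≈ 0.19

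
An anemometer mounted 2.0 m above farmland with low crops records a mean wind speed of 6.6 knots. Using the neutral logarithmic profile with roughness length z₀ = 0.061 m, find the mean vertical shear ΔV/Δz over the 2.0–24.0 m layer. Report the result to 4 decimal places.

0.2136 knots/m

Log law: V₂ = V₁ · ln(z₂/z₀)/ln(z₁/z₀) = 6.6 × 5.9749/3.4900 = 11.2992 knots
ΔV/Δz = (11.2992 − 6.6)/(24.0 − 2.0) = 4.6992/22.0000 = 0.21360 knots/m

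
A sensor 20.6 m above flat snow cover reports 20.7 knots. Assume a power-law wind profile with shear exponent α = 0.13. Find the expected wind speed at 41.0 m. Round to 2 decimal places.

Power-law profile: V₂ = V₁ · (z₂/z₁)^α
V₂ = 20.7 × (41.0/20.6)^0.13 = 20.7 × (1.9903)^0.13
    = 20.7 × 1.0936 = 22.6376 knots

22.64 knots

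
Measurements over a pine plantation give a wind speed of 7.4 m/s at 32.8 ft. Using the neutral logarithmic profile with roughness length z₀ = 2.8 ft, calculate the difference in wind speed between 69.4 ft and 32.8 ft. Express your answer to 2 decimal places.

2.25 m/s

Log law: V₂ = V₁ · ln(z₂/z₀)/ln(z₁/z₀) = 7.4 × 3.2103/2.4608 = 9.6537 m/s
ΔV = 9.6537 − 7.4 = 2.2537 m/s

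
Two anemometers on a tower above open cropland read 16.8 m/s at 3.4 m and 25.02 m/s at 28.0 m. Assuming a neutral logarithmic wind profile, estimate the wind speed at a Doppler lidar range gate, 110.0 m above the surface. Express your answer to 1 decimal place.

30.4 m/s

Log law: V ∝ ln(z/z₀). From the pair, with r = V₁/V₂ = 0.67146,
ln z₀ = (ln z₁ − r·ln z₂)/(1 − r) = (1.2238 − 0.67146×3.3322)/0.32854 = -3.0854 → z₀ = 0.04571 m
V₃ = V₁ · ln(z₃/z₀)/ln(z₁/z₀) = 16.8 × 7.7859/4.3092 = 30.3544 m/s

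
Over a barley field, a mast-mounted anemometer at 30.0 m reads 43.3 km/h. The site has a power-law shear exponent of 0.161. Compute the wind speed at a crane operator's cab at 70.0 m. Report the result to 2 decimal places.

49.63 km/h

Power-law profile: V₂ = V₁ · (z₂/z₁)^α
V₂ = 43.3 × (70.0/30.0)^0.161 = 43.3 × (2.3333)^0.161
    = 43.3 × 1.1462 = 49.6286 km/h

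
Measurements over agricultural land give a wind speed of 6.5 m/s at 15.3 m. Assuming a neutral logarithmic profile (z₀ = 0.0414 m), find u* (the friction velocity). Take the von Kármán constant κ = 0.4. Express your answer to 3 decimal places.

u* ≈ 0.440 m/s

Log law: V(z) = (u*/κ) · ln(z/z₀) ⇒ u* = κ · V / ln(z/z₀)
u* = 0.4 × 6.5 / ln(15.3/0.0414) = 0.4 × 6.5 / 5.9123
   = 2.6000 / 5.9123 = 0.4398 m/s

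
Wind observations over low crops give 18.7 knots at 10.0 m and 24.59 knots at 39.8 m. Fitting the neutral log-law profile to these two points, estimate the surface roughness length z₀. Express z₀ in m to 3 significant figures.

Log law: V(z) ∝ ln(z/z₀). With r = V₁/V₂ = 18.7/24.59 = 0.76047,
r · ln(z₂/z₀) = ln(z₁/z₀) ⇒ ln z₀ = (ln z₁ − r·ln z₂)/(1 − r)
ln z₀ = (2.30259 − 0.76047×3.68387) / 0.23953 = -2.0828
z₀ = exp(-2.0828) = 0.1246 m

z₀ ≈ 0.125 m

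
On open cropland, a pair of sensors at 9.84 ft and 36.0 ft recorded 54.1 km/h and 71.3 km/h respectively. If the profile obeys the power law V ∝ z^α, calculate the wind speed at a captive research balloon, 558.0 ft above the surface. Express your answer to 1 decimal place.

127.8 km/h

First find α: α = ln(V₂/V₁)/ln(z₂/z₁) = ln(71.3/54.1)/ln(36.0/9.84) = 0.27606/1.29706 = 0.2128
Extrapolate from 36.0 ft to 558.0 ft: V₃ = 71.3 × (558.0/36.0)^0.2128 = 71.3 × 1.7920 = 127.7719 km/h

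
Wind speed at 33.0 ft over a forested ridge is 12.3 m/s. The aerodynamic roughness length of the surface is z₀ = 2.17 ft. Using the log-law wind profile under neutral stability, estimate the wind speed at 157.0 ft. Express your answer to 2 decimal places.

Log law: V(z) ∝ ln(z/z₀), so V₂/V₁ = ln(z₂/z₀) / ln(z₁/z₀).
ln(157.0/2.17) = 4.2815, ln(33.0/2.17) = 2.7218
V₂ = 12.3 × 4.2815/2.7218 = 12.3 × 1.5731 = 19.3486 m/s

19.35 m/s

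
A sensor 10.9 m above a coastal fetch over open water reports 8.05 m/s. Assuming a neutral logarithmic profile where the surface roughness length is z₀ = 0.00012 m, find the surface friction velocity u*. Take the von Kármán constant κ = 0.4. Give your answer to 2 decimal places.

u* ≈ 0.28 m/s

Log law: V(z) = (u*/κ) · ln(z/z₀) ⇒ u* = κ · V / ln(z/z₀)
u* = 0.4 × 8.05 / ln(10.9/0.00012) = 0.4 × 8.05 / 11.4168
   = 3.2200 / 11.4168 = 0.2820 m/s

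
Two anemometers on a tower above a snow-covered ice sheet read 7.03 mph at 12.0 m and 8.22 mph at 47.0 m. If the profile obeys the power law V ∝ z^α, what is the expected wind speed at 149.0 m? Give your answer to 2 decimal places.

9.38 mph

First find α: α = ln(V₂/V₁)/ln(z₂/z₁) = ln(8.22/7.03)/ln(47.0/12.0) = 0.15638/1.36524 = 0.1145
Extrapolate from 47.0 m to 149.0 m: V₃ = 8.22 × (149.0/47.0)^0.1145 = 8.22 × 1.1413 = 9.3814 mph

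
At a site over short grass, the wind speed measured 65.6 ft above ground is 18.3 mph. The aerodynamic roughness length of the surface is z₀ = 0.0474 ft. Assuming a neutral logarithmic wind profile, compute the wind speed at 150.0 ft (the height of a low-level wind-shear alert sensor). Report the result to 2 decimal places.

20.39 mph

Log law: V(z) ∝ ln(z/z₀), so V₂/V₁ = ln(z₂/z₀) / ln(z₁/z₀).
ln(150.0/0.0474) = 8.0598, ln(65.6/0.0474) = 7.2327
V₂ = 18.3 × 8.0598/7.2327 = 18.3 × 1.1143 = 20.3926 mph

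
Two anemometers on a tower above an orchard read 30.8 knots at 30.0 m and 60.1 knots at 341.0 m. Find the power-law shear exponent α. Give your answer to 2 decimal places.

Power law: V₂/V₁ = (z₂/z₁)^α ⇒ α = ln(V₂/V₁) / ln(z₂/z₁)
α = ln(60.1/30.8) / ln(341.0/30.0) = ln(1.9513) / ln(11.3667)
  = 0.66850 / 2.43069 = 0.27502

α ≈ 0.28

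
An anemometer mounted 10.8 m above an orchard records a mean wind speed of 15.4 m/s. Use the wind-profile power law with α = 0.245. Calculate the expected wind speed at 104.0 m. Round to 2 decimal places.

26.82 m/s

Power-law profile: V₂ = V₁ · (z₂/z₁)^α
V₂ = 15.4 × (104.0/10.8)^0.245 = 15.4 × (9.6296)^0.245
    = 15.4 × 1.7417 = 26.8229 m/s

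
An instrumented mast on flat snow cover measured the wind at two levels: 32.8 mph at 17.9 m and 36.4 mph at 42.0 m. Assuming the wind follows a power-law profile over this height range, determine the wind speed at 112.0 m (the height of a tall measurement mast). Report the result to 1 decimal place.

41.0 mph

First find α: α = ln(V₂/V₁)/ln(z₂/z₁) = ln(36.4/32.8)/ln(42.0/17.9) = 0.10414/0.85287 = 0.1221
Extrapolate from 42.0 m to 112.0 m: V₃ = 36.4 × (112.0/42.0)^0.1221 = 36.4 × 1.1272 = 41.0312 mph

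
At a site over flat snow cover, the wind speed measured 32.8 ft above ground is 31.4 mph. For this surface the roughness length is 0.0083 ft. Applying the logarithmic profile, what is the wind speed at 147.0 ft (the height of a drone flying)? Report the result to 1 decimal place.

37.1 mph

Log law: V(z) ∝ ln(z/z₀), so V₂/V₁ = ln(z₂/z₀) / ln(z₁/z₀).
ln(147.0/0.0083) = 9.7819, ln(32.8/0.0083) = 8.2819
V₂ = 31.4 × 9.7819/8.2819 = 31.4 × 1.1811 = 37.0871 mph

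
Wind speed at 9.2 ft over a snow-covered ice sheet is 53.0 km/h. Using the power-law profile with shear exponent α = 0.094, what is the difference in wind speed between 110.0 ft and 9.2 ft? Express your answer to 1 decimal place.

13.9 km/h

Power law: V₂ = V₁ · (z₂/z₁)^α = 53.0 × (11.9565)^0.094 = 66.9223 km/h
ΔV = 66.9223 − 53.0 = 13.9223 km/h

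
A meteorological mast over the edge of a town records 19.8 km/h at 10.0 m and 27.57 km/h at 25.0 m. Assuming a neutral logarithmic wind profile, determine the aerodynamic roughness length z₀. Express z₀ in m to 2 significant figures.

Log law: V(z) ∝ ln(z/z₀). With r = V₁/V₂ = 19.8/27.57 = 0.71817,
r · ln(z₂/z₀) = ln(z₁/z₀) ⇒ ln z₀ = (ln z₁ − r·ln z₂)/(1 − r)
ln z₀ = (2.30259 − 0.71817×3.21888) / 0.28183 = -0.0324
z₀ = exp(-0.0324) = 0.9682 m

z₀ ≈ 0.97 m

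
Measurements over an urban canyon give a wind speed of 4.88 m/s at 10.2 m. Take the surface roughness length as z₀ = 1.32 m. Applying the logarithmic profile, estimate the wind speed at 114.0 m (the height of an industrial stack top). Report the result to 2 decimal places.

Log law: V(z) ∝ ln(z/z₀), so V₂/V₁ = ln(z₂/z₀) / ln(z₁/z₀).
ln(114.0/1.32) = 4.4586, ln(10.2/1.32) = 2.0448
V₂ = 4.88 × 4.4586/2.0448 = 4.88 × 2.1805 = 10.6408 m/s

10.64 m/s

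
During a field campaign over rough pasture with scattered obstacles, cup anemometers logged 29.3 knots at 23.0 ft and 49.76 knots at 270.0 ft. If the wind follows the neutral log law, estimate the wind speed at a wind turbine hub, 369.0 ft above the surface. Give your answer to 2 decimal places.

Log law: V ∝ ln(z/z₀). From the pair, with r = V₁/V₂ = 0.58883,
ln z₀ = (ln z₁ − r·ln z₂)/(1 − r) = (3.1355 − 0.58883×5.5984)/0.41117 = -0.3916 → z₀ = 0.6760 ft
V₃ = V₁ · ln(z₃/z₀)/ln(z₁/z₀) = 29.3 × 6.3024/3.5271 = 52.3550 knots

52.35 knots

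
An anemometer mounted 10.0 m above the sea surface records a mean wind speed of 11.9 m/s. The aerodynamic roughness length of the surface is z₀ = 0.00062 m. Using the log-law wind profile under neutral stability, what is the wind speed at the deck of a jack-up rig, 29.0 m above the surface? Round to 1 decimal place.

Log law: V(z) ∝ ln(z/z₀), so V₂/V₁ = ln(z₂/z₀) / ln(z₁/z₀).
ln(29.0/0.00062) = 10.7531, ln(10.0/0.00062) = 9.6884
V₂ = 11.9 × 10.7531/9.6884 = 11.9 × 1.1099 = 13.2078 m/s

13.2 m/s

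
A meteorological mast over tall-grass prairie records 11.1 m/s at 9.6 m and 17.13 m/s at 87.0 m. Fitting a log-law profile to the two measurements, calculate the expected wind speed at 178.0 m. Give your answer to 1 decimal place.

19.1 m/s

Log law: V ∝ ln(z/z₀). From the pair, with r = V₁/V₂ = 0.64799,
ln z₀ = (ln z₁ − r·ln z₂)/(1 − r) = (2.2618 − 0.64799×4.4659)/0.35201 = -1.7956 → z₀ = 0.1660 m
V₃ = V₁ · ln(z₃/z₀)/ln(z₁/z₀) = 11.1 × 6.9774/4.0574 = 19.0885 m/s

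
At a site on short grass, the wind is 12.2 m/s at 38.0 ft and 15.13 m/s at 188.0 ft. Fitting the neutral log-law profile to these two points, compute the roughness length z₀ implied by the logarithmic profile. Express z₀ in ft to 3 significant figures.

Log law: V(z) ∝ ln(z/z₀). With r = V₁/V₂ = 12.2/15.13 = 0.80635,
r · ln(z₂/z₀) = ln(z₁/z₀) ⇒ ln z₀ = (ln z₁ − r·ln z₂)/(1 − r)
ln z₀ = (3.63759 − 0.80635×5.23644) / 0.19365 = -3.0198
z₀ = exp(-3.0198) = 0.04881 ft

z₀ ≈ 0.0488 ft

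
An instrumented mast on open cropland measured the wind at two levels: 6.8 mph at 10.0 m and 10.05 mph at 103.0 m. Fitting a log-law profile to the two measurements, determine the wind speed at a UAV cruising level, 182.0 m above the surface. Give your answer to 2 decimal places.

10.84 mph

Log law: V ∝ ln(z/z₀). From the pair, with r = V₁/V₂ = 0.67662,
ln z₀ = (ln z₁ − r·ln z₂)/(1 − r) = (2.3026 − 0.67662×4.6347)/0.32338 = -2.5770 → z₀ = 0.07600 m
V₃ = V₁ · ln(z₃/z₀)/ln(z₁/z₀) = 6.8 × 7.7810/4.8796 = 10.8433 mph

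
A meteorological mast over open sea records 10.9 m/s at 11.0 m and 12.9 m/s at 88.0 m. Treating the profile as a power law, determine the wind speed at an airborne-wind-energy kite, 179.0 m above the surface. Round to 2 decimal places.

13.66 m/s

First find α: α = ln(V₂/V₁)/ln(z₂/z₁) = ln(12.9/10.9)/ln(88.0/11.0) = 0.16846/2.07944 = 0.0810
Extrapolate from 88.0 m to 179.0 m: V₃ = 12.9 × (179.0/88.0)^0.0810 = 12.9 × 1.0592 = 13.6638 m/s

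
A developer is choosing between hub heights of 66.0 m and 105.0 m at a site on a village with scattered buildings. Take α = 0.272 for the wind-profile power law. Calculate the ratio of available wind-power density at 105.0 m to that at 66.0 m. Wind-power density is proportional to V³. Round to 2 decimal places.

1.46

Speed ratio: V_B/V_A = (z_B/z_A)^α = (105.0/66.0)^0.272 = (1.5909)^0.272 = 1.13461
Power-density ratio: P_B/P_A = (V_B/V_A)³ = (1.13461)³ = 1.46064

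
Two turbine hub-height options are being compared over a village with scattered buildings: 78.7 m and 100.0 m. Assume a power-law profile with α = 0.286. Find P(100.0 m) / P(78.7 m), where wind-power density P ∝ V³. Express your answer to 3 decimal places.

Speed ratio: V_B/V_A = (z_B/z_A)^α = (100.0/78.7)^0.286 = (1.2706)^0.286 = 1.07091
Power-density ratio: P_B/P_A = (V_B/V_A)³ = (1.07091)³ = 1.22816

1.228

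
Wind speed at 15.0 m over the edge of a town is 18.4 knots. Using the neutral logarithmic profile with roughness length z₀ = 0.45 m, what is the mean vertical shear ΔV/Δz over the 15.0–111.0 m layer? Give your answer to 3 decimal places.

Log law: V₂ = V₁ · ln(z₂/z₀)/ln(z₁/z₀) = 18.4 × 5.5080/3.5066 = 28.9024 knots
ΔV/Δz = (28.9024 − 18.4)/(111.0 − 15.0) = 10.5024/96.0000 = 0.10940 knots/m

0.109 knots/m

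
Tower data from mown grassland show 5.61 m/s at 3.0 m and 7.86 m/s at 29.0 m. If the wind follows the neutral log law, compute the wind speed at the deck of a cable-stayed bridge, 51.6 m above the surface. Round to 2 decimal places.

Log law: V ∝ ln(z/z₀). From the pair, with r = V₁/V₂ = 0.71374,
ln z₀ = (ln z₁ − r·ln z₂)/(1 − r) = (1.0986 − 0.71374×3.3673)/0.28626 = -4.5580 → z₀ = 0.01048 m
V₃ = V₁ · ln(z₃/z₀)/ln(z₁/z₀) = 5.61 × 8.5015/5.6566 = 8.4315 m/s

8.43 m/s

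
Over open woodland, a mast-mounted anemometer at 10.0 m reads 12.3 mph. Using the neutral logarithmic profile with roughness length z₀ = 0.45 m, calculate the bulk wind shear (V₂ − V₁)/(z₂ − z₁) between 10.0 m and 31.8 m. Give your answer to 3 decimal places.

0.210 mph/m

Log law: V₂ = V₁ · ln(z₂/z₀)/ln(z₁/z₀) = 12.3 × 4.2580/3.1011 = 16.8886 mph
ΔV/Δz = (16.8886 − 12.3)/(31.8 − 10.0) = 4.5886/21.8000 = 0.21049 mph/m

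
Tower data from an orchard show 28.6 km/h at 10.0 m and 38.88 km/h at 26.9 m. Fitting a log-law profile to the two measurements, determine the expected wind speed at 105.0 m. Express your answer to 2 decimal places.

Log law: V ∝ ln(z/z₀). From the pair, with r = V₁/V₂ = 0.73560,
ln z₀ = (ln z₁ − r·ln z₂)/(1 − r) = (2.3026 − 0.73560×3.2921)/0.26440 = -0.4504 → z₀ = 0.6374 m
V₃ = V₁ · ln(z₃/z₀)/ln(z₁/z₀) = 28.6 × 5.1044/2.7530 = 53.0276 km/h

53.03 km/h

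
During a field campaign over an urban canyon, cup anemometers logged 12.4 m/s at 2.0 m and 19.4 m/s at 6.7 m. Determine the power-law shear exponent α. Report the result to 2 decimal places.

Power law: V₂/V₁ = (z₂/z₁)^α ⇒ α = ln(V₂/V₁) / ln(z₂/z₁)
α = ln(19.4/12.4) / ln(6.7/2.0) = ln(1.5645) / ln(3.3500)
  = 0.44758 / 1.20896 = 0.37022

α ≈ 0.37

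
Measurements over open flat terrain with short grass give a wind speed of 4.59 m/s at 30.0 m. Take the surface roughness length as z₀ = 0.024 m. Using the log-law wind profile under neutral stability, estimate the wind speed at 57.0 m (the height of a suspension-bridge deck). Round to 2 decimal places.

Log law: V(z) ∝ ln(z/z₀), so V₂/V₁ = ln(z₂/z₀) / ln(z₁/z₀).
ln(57.0/0.024) = 7.7728, ln(30.0/0.024) = 7.1309
V₂ = 4.59 × 7.7728/7.1309 = 4.59 × 1.0900 = 5.0031 m/s

5.00 m/s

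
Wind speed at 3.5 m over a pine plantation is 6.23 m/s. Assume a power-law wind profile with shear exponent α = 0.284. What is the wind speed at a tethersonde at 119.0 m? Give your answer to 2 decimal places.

Power-law profile: V₂ = V₁ · (z₂/z₁)^α
V₂ = 6.23 × (119.0/3.5)^0.284 = 6.23 × (34.0000)^0.284
    = 6.23 × 2.7223 = 16.9601 m/s

16.96 m/s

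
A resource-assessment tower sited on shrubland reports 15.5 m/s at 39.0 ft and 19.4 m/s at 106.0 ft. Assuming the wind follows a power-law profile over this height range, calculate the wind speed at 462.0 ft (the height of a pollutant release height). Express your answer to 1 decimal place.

27.0 m/s

First find α: α = ln(V₂/V₁)/ln(z₂/z₁) = ln(19.4/15.5)/ln(106.0/39.0) = 0.22443/0.99988 = 0.2245
Extrapolate from 106.0 ft to 462.0 ft: V₃ = 19.4 × (462.0/106.0)^0.2245 = 19.4 × 1.3916 = 26.9965 m/s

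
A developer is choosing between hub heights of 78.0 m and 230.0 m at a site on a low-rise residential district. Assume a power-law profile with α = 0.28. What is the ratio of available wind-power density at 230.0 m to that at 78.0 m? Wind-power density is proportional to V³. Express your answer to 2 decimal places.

2.48

Speed ratio: V_B/V_A = (z_B/z_A)^α = (230.0/78.0)^0.28 = (2.9487)^0.28 = 1.35362
Power-density ratio: P_B/P_A = (V_B/V_A)³ = (1.35362)³ = 2.48023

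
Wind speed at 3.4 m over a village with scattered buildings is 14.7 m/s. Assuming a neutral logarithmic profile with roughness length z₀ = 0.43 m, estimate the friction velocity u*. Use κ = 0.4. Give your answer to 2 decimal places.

Log law: V(z) = (u*/κ) · ln(z/z₀) ⇒ u* = κ · V / ln(z/z₀)
u* = 0.4 × 14.7 / ln(3.4/0.43) = 0.4 × 14.7 / 2.0677
   = 5.8800 / 2.0677 = 2.8437 m/s

u* ≈ 2.84 m/s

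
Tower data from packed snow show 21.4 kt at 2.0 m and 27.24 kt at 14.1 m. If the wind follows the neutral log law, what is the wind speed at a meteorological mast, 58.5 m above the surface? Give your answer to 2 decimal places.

Log law: V ∝ ln(z/z₀). From the pair, with r = V₁/V₂ = 0.78561,
ln z₀ = (ln z₁ − r·ln z₂)/(1 − r) = (0.6931 − 0.78561×2.6462)/0.21439 = -6.4635 → z₀ = 0.001559 m
V₃ = V₁ · ln(z₃/z₀)/ln(z₁/z₀) = 21.4 × 10.5325/7.1566 = 31.4947 kt

31.49 kt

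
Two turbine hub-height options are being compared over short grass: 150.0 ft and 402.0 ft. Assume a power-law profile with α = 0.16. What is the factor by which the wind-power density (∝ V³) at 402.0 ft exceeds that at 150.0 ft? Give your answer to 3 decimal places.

1.605

Speed ratio: V_B/V_A = (z_B/z_A)^α = (402.0/150.0)^0.16 = (2.6800)^0.16 = 1.17085
Power-density ratio: P_B/P_A = (V_B/V_A)³ = (1.17085)³ = 1.60511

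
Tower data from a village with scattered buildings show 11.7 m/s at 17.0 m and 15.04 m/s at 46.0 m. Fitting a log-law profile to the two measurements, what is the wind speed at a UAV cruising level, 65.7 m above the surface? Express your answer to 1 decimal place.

Log law: V ∝ ln(z/z₀). From the pair, with r = V₁/V₂ = 0.77793,
ln z₀ = (ln z₁ − r·ln z₂)/(1 − r) = (2.8332 − 0.77793×3.8286)/0.22207 = -0.6538 → z₀ = 0.5201 m
V₃ = V₁ · ln(z₃/z₀)/ln(z₁/z₀) = 11.7 × 4.8389/3.4870 = 16.2360 m/s

16.2 m/s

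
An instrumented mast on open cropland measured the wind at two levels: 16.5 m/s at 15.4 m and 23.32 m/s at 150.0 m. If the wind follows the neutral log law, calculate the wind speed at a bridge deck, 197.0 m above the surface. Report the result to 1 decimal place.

Log law: V ∝ ln(z/z₀). From the pair, with r = V₁/V₂ = 0.70755,
ln z₀ = (ln z₁ − r·ln z₂)/(1 − r) = (2.7344 − 0.70755×5.0106)/0.29245 = -2.7727 → z₀ = 0.06249 m
V₃ = V₁ · ln(z₃/z₀)/ln(z₁/z₀) = 16.5 × 8.0559/5.5071 = 24.1367 m/s

24.1 m/s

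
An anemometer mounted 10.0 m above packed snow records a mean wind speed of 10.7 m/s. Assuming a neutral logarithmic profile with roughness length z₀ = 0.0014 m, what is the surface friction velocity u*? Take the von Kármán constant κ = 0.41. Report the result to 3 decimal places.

Log law: V(z) = (u*/κ) · ln(z/z₀) ⇒ u* = κ · V / ln(z/z₀)
u* = 0.41 × 10.7 / ln(10.0/0.0014) = 0.41 × 10.7 / 8.8739
   = 4.3870 / 8.8739 = 0.4944 m/s

u* ≈ 0.494 m/s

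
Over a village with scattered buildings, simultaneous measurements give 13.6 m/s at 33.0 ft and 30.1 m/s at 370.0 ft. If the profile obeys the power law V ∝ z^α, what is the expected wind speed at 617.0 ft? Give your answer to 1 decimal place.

First find α: α = ln(V₂/V₁)/ln(z₂/z₁) = ln(30.1/13.6)/ln(370.0/33.0) = 0.79446/2.41700 = 0.3287
Extrapolate from 370.0 ft to 617.0 ft: V₃ = 30.1 × (617.0/370.0)^0.3287 = 30.1 × 1.1830 = 35.6094 m/s

35.6 m/s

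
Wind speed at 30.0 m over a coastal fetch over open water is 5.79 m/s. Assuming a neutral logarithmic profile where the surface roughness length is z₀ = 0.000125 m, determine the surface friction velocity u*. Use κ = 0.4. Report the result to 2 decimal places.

Log law: V(z) = (u*/κ) · ln(z/z₀) ⇒ u* = κ · V / ln(z/z₀)
u* = 0.4 × 5.79 / ln(30.0/0.000125) = 0.4 × 5.79 / 12.3884
   = 2.3160 / 12.3884 = 0.1869 m/s

u* ≈ 0.19 m/s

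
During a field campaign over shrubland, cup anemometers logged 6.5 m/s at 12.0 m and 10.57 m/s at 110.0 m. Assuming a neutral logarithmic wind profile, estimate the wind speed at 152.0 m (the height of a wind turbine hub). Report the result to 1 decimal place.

Log law: V ∝ ln(z/z₀). From the pair, with r = V₁/V₂ = 0.61495,
ln z₀ = (ln z₁ − r·ln z₂)/(1 − r) = (2.4849 − 0.61495×4.7005)/0.38505 = -1.0535 → z₀ = 0.3487 m
V₃ = V₁ · ln(z₃/z₀)/ln(z₁/z₀) = 6.5 × 6.0774/3.5384 = 11.1641 m/s

11.2 m/s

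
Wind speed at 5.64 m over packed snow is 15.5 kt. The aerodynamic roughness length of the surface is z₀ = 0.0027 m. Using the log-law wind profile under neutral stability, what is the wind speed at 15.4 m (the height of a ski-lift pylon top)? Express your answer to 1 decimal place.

Log law: V(z) ∝ ln(z/z₀), so V₂/V₁ = ln(z₂/z₀) / ln(z₁/z₀).
ln(15.4/0.0027) = 8.6489, ln(5.64/0.0027) = 7.6444
V₂ = 15.5 × 8.6489/7.6444 = 15.5 × 1.1314 = 17.5367 kt

17.5 kt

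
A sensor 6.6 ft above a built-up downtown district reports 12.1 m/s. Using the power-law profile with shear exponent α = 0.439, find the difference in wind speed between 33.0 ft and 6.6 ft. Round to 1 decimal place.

12.4 m/s

Power law: V₂ = V₁ · (z₂/z₁)^α = 12.1 × (5.0000)^0.439 = 24.5264 m/s
ΔV = 24.5264 − 12.1 = 12.4264 m/s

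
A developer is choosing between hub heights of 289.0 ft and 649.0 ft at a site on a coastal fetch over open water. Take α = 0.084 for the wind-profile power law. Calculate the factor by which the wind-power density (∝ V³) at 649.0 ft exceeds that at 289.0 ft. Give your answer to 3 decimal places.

1.226

Speed ratio: V_B/V_A = (z_B/z_A)^α = (649.0/289.0)^0.084 = (2.2457)^0.084 = 1.07032
Power-density ratio: P_B/P_A = (V_B/V_A)³ = (1.07032)³ = 1.22614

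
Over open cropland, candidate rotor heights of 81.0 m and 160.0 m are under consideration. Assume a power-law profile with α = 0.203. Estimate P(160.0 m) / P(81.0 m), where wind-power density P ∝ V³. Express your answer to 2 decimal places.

1.51

Speed ratio: V_B/V_A = (z_B/z_A)^α = (160.0/81.0)^0.203 = (1.9753)^0.203 = 1.14819
Power-density ratio: P_B/P_A = (V_B/V_A)³ = (1.14819)³ = 1.51371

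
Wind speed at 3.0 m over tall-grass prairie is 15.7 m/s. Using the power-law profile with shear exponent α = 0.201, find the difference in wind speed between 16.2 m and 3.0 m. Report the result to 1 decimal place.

Power law: V₂ = V₁ · (z₂/z₁)^α = 15.7 × (5.4000)^0.201 = 22.0349 m/s
ΔV = 22.0349 − 15.7 = 6.3349 m/s

6.3 m/s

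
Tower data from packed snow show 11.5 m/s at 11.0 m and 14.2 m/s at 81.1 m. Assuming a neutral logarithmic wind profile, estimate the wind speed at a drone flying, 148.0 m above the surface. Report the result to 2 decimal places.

15.01 m/s

Log law: V ∝ ln(z/z₀). From the pair, with r = V₁/V₂ = 0.80986,
ln z₀ = (ln z₁ − r·ln z₂)/(1 − r) = (2.3979 − 0.80986×4.3957)/0.19014 = -6.1112 → z₀ = 0.002218 m
V₃ = V₁ · ln(z₃/z₀)/ln(z₁/z₀) = 11.5 × 11.1084/8.5091 = 15.0130 m/s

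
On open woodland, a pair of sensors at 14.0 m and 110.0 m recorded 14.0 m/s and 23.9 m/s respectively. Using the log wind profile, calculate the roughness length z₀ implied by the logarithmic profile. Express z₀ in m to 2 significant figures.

z₀ ≈ 0.76 m

Log law: V(z) ∝ ln(z/z₀). With r = V₁/V₂ = 14.0/23.9 = 0.58577,
r · ln(z₂/z₀) = ln(z₁/z₀) ⇒ ln z₀ = (ln z₁ − r·ln z₂)/(1 − r)
ln z₀ = (2.63906 − 0.58577×4.70048) / 0.41423 = -0.2761
z₀ = exp(-0.2761) = 0.7587 m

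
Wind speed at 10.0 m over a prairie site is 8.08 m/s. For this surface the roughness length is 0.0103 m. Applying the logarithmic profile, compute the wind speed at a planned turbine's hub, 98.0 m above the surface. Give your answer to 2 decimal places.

10.76 m/s

Log law: V(z) ∝ ln(z/z₀), so V₂/V₁ = ln(z₂/z₀) / ln(z₁/z₀).
ln(98.0/0.0103) = 9.1606, ln(10.0/0.0103) = 6.8782
V₂ = 8.08 × 9.1606/6.8782 = 8.08 × 1.3318 = 10.7612 m/s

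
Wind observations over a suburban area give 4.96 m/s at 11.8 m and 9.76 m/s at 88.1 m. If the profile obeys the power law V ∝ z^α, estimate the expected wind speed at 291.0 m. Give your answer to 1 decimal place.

14.6 m/s

First find α: α = ln(V₂/V₁)/ln(z₂/z₁) = ln(9.76/4.96)/ln(88.1/11.8) = 0.67689/2.01037 = 0.3367
Extrapolate from 88.1 m to 291.0 m: V₃ = 9.76 × (291.0/88.1)^0.3367 = 9.76 × 1.4953 = 14.5938 m/s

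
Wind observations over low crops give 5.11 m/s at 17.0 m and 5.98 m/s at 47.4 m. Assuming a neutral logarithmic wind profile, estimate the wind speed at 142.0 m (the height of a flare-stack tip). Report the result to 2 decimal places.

Log law: V ∝ ln(z/z₀). From the pair, with r = V₁/V₂ = 0.85452,
ln z₀ = (ln z₁ − r·ln z₂)/(1 − r) = (2.8332 − 0.85452×3.8586)/0.14548 = -3.1896 → z₀ = 0.04119 m
V₃ = V₁ · ln(z₃/z₀)/ln(z₁/z₀) = 5.11 × 8.1454/6.0228 = 6.9109 m/s

6.91 m/s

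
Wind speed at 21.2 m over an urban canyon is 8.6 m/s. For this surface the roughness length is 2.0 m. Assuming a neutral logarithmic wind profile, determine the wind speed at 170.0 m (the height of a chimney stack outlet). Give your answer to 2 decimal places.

Log law: V(z) ∝ ln(z/z₀), so V₂/V₁ = ln(z₂/z₀) / ln(z₁/z₀).
ln(170.0/2.0) = 4.4427, ln(21.2/2.0) = 2.3609
V₂ = 8.6 × 4.4427/2.3609 = 8.6 × 1.8818 = 16.1835 m/s

16.18 m/s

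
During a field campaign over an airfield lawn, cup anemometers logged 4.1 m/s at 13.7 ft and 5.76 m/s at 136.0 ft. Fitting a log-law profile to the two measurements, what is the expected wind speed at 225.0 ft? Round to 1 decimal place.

Log law: V ∝ ln(z/z₀). From the pair, with r = V₁/V₂ = 0.71181,
ln z₀ = (ln z₁ − r·ln z₂)/(1 − r) = (2.6174 − 0.71181×4.9127)/0.28819 = -3.0516 → z₀ = 0.04728 ft
V₃ = V₁ · ln(z₃/z₀)/ln(z₁/z₀) = 4.1 × 8.4677/5.6690 = 6.1241 m/s

6.1 m/s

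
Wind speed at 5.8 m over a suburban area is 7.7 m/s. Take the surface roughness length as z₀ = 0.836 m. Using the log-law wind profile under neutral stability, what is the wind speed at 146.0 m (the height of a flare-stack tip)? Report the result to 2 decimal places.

Log law: V(z) ∝ ln(z/z₀), so V₂/V₁ = ln(z₂/z₀) / ln(z₁/z₀).
ln(146.0/0.836) = 5.1627, ln(5.8/0.836) = 1.9370
V₂ = 7.7 × 5.1627/1.9370 = 7.7 × 2.6653 = 20.5232 m/s

20.52 m/s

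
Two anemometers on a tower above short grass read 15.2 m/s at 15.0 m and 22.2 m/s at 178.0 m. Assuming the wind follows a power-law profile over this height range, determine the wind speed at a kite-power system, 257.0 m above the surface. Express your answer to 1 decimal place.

23.5 m/s

First find α: α = ln(V₂/V₁)/ln(z₂/z₁) = ln(22.2/15.2)/ln(178.0/15.0) = 0.37880/2.47373 = 0.1531
Extrapolate from 178.0 m to 257.0 m: V₃ = 22.2 × (257.0/178.0)^0.1531 = 22.2 × 1.0579 = 23.4844 m/s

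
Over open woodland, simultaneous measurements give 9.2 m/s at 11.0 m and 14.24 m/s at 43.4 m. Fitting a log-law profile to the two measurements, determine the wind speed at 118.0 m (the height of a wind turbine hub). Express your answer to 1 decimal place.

17.9 m/s

Log law: V ∝ ln(z/z₀). From the pair, with r = V₁/V₂ = 0.64607,
ln z₀ = (ln z₁ − r·ln z₂)/(1 − r) = (2.3979 − 0.64607×3.7705)/0.35393 = -0.1076 → z₀ = 0.8980 m
V₃ = V₁ · ln(z₃/z₀)/ln(z₁/z₀) = 9.2 × 4.8783/2.5055 = 17.9128 m/s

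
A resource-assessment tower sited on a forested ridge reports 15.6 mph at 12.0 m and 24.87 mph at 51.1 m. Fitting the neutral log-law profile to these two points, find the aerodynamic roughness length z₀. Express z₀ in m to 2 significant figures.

Log law: V(z) ∝ ln(z/z₀). With r = V₁/V₂ = 15.6/24.87 = 0.62726,
r · ln(z₂/z₀) = ln(z₁/z₀) ⇒ ln z₀ = (ln z₁ − r·ln z₂)/(1 − r)
ln z₀ = (2.48491 − 0.62726×3.93378) / 0.37274 = 0.0467
z₀ = exp(0.0467) = 1.048 m

z₀ ≈ 1.0 m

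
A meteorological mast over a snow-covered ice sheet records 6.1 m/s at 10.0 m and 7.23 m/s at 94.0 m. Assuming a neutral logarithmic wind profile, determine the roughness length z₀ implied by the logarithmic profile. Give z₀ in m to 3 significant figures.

z₀ ≈ 0.0000558 m

Log law: V(z) ∝ ln(z/z₀). With r = V₁/V₂ = 6.1/7.23 = 0.84371,
r · ln(z₂/z₀) = ln(z₁/z₀) ⇒ ln z₀ = (ln z₁ − r·ln z₂)/(1 − r)
ln z₀ = (2.30259 − 0.84371×4.54329) / 0.15629 = -9.7933
z₀ = exp(-9.7933) = 0.00005583 m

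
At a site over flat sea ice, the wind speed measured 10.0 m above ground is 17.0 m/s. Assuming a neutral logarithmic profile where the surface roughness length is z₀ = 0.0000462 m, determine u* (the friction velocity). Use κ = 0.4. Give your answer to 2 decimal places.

u* ≈ 0.55 m/s

Log law: V(z) = (u*/κ) · ln(z/z₀) ⇒ u* = κ · V / ln(z/z₀)
u* = 0.4 × 17.0 / ln(10.0/0.0000462) = 0.4 × 17.0 / 12.2851
   = 6.8000 / 12.2851 = 0.5535 m/s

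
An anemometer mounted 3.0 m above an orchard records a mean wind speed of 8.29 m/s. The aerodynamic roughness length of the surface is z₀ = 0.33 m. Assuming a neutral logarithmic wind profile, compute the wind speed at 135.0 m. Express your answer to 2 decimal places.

Log law: V(z) ∝ ln(z/z₀), so V₂/V₁ = ln(z₂/z₀) / ln(z₁/z₀).
ln(135.0/0.33) = 6.0139, ln(3.0/0.33) = 2.2073
V₂ = 8.29 × 6.0139/2.2073 = 8.29 × 2.7246 = 22.5869 m/s

22.59 m/s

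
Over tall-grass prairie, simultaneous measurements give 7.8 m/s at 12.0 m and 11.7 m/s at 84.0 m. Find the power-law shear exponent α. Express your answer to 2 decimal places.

α ≈ 0.21

Power law: V₂/V₁ = (z₂/z₁)^α ⇒ α = ln(V₂/V₁) / ln(z₂/z₁)
α = ln(11.7/7.8) / ln(84.0/12.0) = ln(1.5000) / ln(7.0000)
  = 0.40547 / 1.94591 = 0.20837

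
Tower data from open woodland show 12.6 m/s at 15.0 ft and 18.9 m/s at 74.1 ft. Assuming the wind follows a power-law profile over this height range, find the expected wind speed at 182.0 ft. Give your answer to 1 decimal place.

23.7 m/s

First find α: α = ln(V₂/V₁)/ln(z₂/z₁) = ln(18.9/12.6)/ln(74.1/15.0) = 0.40547/1.59737 = 0.2538
Extrapolate from 74.1 ft to 182.0 ft: V₃ = 18.9 × (182.0/74.1)^0.2538 = 18.9 × 1.2562 = 23.7422 m/s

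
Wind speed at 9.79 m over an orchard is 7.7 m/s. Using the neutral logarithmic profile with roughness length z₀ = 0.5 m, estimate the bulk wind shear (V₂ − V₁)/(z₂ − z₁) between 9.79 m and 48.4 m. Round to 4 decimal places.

0.1071 m/s/m

Log law: V₂ = V₁ · ln(z₂/z₀)/ln(z₁/z₀) = 7.7 × 4.5726/2.9745 = 11.8370 m/s
ΔV/Δz = (11.8370 − 7.7)/(48.4 − 9.79) = 4.1370/38.6100 = 0.10715 m/s/m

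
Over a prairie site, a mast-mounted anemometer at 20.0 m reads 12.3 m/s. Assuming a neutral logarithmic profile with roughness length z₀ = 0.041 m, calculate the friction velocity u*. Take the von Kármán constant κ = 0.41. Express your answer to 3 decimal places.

Log law: V(z) = (u*/κ) · ln(z/z₀) ⇒ u* = κ · V / ln(z/z₀)
u* = 0.41 × 12.3 / ln(20.0/0.041) = 0.41 × 12.3 / 6.1899
   = 5.0430 / 6.1899 = 0.8147 m/s

u* ≈ 0.815 m/s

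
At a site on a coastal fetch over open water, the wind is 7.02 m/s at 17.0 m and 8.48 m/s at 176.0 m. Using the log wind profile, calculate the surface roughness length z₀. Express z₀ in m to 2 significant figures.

z₀ ≈ 0.00022 m

Log law: V(z) ∝ ln(z/z₀). With r = V₁/V₂ = 7.02/8.48 = 0.82783,
r · ln(z₂/z₀) = ln(z₁/z₀) ⇒ ln z₀ = (ln z₁ − r·ln z₂)/(1 − r)
ln z₀ = (2.83321 − 0.82783×5.17048) / 0.17217 = -8.4049
z₀ = exp(-8.4049) = 0.0002238 m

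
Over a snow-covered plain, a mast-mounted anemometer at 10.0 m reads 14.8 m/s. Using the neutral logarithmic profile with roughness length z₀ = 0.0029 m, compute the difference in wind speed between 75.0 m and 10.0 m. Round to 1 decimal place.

3.7 m/s

Log law: V₂ = V₁ · ln(z₂/z₀)/ln(z₁/z₀) = 14.8 × 10.1605/8.1456 = 18.4609 m/s
ΔV = 18.4609 − 14.8 = 3.6609 m/s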